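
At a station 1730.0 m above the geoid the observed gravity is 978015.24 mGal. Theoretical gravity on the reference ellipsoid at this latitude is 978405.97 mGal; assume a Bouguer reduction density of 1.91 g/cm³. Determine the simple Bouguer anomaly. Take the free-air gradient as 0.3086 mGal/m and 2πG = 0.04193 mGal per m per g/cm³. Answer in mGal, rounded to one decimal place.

4.6

Free-air correction = 0.3086 × 1730.0 = 533.88 mGal
Free-air anomaly = 978015.24 − 978405.97 + (533.88) = 143.15 mGal
Bouguer slab correction = 0.04193 × 1.91 × 1730.0 = 138.55 mGal
Simple Bouguer anomaly = 143.15 − (138.55) = 4.60 mGal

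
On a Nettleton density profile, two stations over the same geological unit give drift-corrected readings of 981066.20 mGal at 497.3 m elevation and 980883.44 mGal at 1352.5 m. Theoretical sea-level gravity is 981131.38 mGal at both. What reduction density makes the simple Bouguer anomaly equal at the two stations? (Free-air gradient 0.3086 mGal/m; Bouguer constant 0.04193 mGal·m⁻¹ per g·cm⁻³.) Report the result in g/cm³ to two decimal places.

2.26

Δg_obs = 980883.44 − 981066.20 = -182.76 mGal over Δh = 1352.5 − 497.3 = 855.2 m
Equal Bouguer anomalies ⇒ Δg_obs + (0.3086 − 0.04193ρ)·Δh = 0
0.3086 − 0.04193ρ = −Δg_obs/Δh = 0.21370
ρ = (0.3086 − 0.21370) / 0.04193 = 2.26 g/cm³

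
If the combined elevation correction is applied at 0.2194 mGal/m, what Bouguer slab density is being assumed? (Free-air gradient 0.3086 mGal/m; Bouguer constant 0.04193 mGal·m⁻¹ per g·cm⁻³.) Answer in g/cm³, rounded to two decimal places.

2.13

0.2194 = 0.3086 − 0.04193 × ρ
ρ = (0.3086 − 0.2194) / 0.04193 = 2.13 g/cm³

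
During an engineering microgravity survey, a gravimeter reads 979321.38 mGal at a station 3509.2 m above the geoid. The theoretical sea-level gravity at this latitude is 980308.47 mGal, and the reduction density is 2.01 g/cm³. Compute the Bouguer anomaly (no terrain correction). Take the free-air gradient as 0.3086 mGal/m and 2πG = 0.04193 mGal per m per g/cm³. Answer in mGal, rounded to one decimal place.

Free-air correction = 0.3086 × 3509.2 = 1082.94 mGal
Free-air anomaly = 979321.38 − 980308.47 + (1082.94) = 95.85 mGal
Bouguer slab correction = 0.04193 × 2.01 × 3509.2 = 295.75 mGal
Simple Bouguer anomaly = 95.85 − (295.75) = -199.90 mGal

-199.9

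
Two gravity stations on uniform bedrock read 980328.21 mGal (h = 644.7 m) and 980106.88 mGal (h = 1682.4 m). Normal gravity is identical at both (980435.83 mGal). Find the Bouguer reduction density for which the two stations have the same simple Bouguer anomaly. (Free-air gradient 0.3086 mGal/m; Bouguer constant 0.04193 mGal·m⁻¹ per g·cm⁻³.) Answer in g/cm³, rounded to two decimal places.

2.27

Δg_obs = 980106.88 − 980328.21 = -221.33 mGal over Δh = 1682.4 − 644.7 = 1037.7 m
Equal Bouguer anomalies ⇒ Δg_obs + (0.3086 − 0.04193ρ)·Δh = 0
0.3086 − 0.04193ρ = −Δg_obs/Δh = 0.21329
ρ = (0.3086 − 0.21329) / 0.04193 = 2.27 g/cm³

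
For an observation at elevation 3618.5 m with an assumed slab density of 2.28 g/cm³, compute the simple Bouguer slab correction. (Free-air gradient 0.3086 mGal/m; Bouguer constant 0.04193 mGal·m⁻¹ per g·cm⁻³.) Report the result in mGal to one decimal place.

Bouguer slab correction = 0.04193 × 2.28 × 3618.5 = 345.9 mGal

345.9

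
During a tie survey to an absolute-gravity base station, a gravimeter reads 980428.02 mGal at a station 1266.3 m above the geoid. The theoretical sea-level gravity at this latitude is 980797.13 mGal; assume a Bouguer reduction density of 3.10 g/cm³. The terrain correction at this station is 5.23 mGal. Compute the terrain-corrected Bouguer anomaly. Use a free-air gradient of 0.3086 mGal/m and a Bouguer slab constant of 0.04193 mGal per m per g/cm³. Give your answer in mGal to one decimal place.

Free-air correction = 0.3086 × 1266.3 = 390.78 mGal
Free-air anomaly = 980428.02 − 980797.13 + (390.78) = 21.67 mGal
Bouguer slab correction = 0.04193 × 3.10 × 1266.3 = 164.60 mGal
Simple Bouguer anomaly = 21.67 − (164.60) = -142.93 mGal
Complete Bouguer anomaly = -142.93 + 5.23 = -137.70 mGal

-137.7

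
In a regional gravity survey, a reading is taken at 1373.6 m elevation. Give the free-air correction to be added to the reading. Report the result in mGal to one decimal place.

Free-air correction = 0.3086 × 1373.6 = 423.9 mGal

423.9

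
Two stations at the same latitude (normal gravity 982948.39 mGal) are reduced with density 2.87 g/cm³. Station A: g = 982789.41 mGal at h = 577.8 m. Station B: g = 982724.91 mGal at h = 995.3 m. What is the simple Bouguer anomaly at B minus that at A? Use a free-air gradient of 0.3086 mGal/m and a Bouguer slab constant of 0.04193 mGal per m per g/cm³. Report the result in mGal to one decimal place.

14.1

Δg_SB(A) = 982789.41 − 982948.39 + 0.3086×577.8 − 0.04193×2.87×577.8 = -50.20 mGal
Δg_SB(B) = 982724.91 − 982948.39 + 0.3086×995.3 − 0.04193×2.87×995.3 = -36.10 mGal
Difference = -36.10 − (-50.20) = 14.10 mGal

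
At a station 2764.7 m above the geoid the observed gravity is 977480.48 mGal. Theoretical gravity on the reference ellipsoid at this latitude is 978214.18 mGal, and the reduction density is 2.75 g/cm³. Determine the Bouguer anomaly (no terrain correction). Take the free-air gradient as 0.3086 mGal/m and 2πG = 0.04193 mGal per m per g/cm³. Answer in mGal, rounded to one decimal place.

Free-air correction = 0.3086 × 2764.7 = 853.19 mGal
Free-air anomaly = 977480.48 − 978214.18 + (853.19) = 119.49 mGal
Bouguer slab correction = 0.04193 × 2.75 × 2764.7 = 318.79 mGal
Simple Bouguer anomaly = 119.49 − (318.79) = -199.30 mGal

-199.3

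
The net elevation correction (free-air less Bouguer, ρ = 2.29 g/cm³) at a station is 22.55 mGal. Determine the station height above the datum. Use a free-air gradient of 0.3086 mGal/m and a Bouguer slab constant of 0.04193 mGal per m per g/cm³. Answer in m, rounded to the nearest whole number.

106

Combined gradient = 0.3086 − 0.04193 × 2.29 = 0.2125803 mGal/m
h = 22.55 / 0.2125803 = 106.08 m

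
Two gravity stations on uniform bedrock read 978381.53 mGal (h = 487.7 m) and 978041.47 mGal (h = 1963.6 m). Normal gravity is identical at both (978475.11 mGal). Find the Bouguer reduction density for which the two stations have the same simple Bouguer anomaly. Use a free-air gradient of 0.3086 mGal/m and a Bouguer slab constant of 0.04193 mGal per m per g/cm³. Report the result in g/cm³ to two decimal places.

1.86

Δg_obs = 978041.47 − 978381.53 = -340.06 mGal over Δh = 1963.6 − 487.7 = 1475.9 m
Equal Bouguer anomalies ⇒ Δg_obs + (0.3086 − 0.04193ρ)·Δh = 0
0.3086 − 0.04193ρ = −Δg_obs/Δh = 0.23041
ρ = (0.3086 − 0.23041) / 0.04193 = 1.86 g/cm³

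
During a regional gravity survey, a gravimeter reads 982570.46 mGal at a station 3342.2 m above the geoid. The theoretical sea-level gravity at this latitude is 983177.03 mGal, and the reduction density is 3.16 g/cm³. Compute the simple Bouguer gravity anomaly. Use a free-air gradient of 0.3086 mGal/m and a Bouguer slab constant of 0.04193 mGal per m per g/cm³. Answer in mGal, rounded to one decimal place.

-18.0

Free-air correction = 0.3086 × 3342.2 = 1031.40 mGal
Free-air anomaly = 982570.46 − 983177.03 + (1031.40) = 424.83 mGal
Bouguer slab correction = 0.04193 × 3.16 × 3342.2 = 442.84 mGal
Simple Bouguer anomaly = 424.83 − (442.84) = -18.01 mGal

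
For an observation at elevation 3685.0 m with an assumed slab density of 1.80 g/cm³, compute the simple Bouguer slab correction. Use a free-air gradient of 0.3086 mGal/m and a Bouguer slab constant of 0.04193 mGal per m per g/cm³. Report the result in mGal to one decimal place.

Bouguer slab correction = 0.04193 × 1.80 × 3685.0 = 278.1 mGal

278.1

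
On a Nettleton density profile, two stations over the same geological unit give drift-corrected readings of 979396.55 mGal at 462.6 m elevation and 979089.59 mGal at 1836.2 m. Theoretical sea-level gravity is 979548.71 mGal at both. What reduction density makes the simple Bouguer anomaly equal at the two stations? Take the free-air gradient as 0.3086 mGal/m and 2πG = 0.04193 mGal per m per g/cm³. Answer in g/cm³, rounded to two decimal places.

2.03

Δg_obs = 979089.59 − 979396.55 = -306.96 mGal over Δh = 1836.2 − 462.6 = 1373.6 m
Equal Bouguer anomalies ⇒ Δg_obs + (0.3086 − 0.04193ρ)·Δh = 0
0.3086 − 0.04193ρ = −Δg_obs/Δh = 0.22347
ρ = (0.3086 − 0.22347) / 0.04193 = 2.03 g/cm³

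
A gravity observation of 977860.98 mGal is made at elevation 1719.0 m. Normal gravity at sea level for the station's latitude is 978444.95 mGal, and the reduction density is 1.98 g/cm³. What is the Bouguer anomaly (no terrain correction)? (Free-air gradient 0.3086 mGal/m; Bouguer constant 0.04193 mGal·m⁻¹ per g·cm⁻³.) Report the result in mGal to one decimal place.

Free-air correction = 0.3086 × 1719.0 = 530.48 mGal
Free-air anomaly = 977860.98 − 978444.95 + (530.48) = -53.49 mGal
Bouguer slab correction = 0.04193 × 1.98 × 1719.0 = 142.71 mGal
Simple Bouguer anomaly = -53.49 − (142.71) = -196.20 mGal

-196.2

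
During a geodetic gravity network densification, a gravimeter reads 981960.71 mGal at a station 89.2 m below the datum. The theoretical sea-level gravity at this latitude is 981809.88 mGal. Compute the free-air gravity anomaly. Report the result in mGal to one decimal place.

Free-air correction = 0.3086 × -89.2 = -27.53 mGal
Free-air anomaly = 981960.71 − 981809.88 + (-27.53) = 123.30 mGal

123.3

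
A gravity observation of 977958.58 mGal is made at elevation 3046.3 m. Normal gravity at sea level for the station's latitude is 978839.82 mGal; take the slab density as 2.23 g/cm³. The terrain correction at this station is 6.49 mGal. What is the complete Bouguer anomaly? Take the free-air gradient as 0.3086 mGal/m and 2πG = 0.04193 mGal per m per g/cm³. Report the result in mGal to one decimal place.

-219.5

Free-air correction = 0.3086 × 3046.3 = 940.09 mGal
Free-air anomaly = 977958.58 − 978839.82 + (940.09) = 58.85 mGal
Bouguer slab correction = 0.04193 × 2.23 × 3046.3 = 284.84 mGal
Simple Bouguer anomaly = 58.85 − (284.84) = -225.99 mGal
Complete Bouguer anomaly = -225.99 + 6.49 = -219.50 mGal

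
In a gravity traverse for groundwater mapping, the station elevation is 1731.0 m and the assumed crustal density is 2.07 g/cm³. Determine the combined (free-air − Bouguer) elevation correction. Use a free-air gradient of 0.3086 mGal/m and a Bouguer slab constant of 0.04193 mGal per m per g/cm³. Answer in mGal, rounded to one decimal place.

Combined gradient = 0.3086 − 0.04193 × 2.07 = 0.2218049 mGal/m
Combined elevation correction = 0.2218049 × 1731.0 = 383.9 mGal

383.9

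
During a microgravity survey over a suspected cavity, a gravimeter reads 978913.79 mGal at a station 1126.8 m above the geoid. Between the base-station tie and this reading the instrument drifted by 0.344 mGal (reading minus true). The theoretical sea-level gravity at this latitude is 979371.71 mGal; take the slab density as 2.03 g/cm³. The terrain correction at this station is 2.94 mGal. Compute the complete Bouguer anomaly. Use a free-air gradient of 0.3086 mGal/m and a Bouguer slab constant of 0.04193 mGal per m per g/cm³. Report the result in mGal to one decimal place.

-203.5

Drift-corrected reading = 978913.79 − (0.344) = 978913.446 mGal
Free-air correction = 0.3086 × 1126.8 = 347.73 mGal
Free-air anomaly = 978913.446 − 979371.71 + (347.73) = -110.534 mGal
Bouguer slab correction = 0.04193 × 2.03 × 1126.8 = 95.91 mGal
Simple Bouguer anomaly = -110.534 − (95.91) = -206.444 mGal
Complete Bouguer anomaly = -206.444 + 2.94 = -203.504 mGal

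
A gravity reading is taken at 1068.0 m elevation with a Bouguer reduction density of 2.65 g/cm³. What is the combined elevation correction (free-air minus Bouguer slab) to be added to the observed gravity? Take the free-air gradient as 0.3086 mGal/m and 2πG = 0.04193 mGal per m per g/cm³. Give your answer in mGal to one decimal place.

210.9

Combined gradient = 0.3086 − 0.04193 × 2.65 = 0.1974855 mGal/m
Combined elevation correction = 0.1974855 × 1068.0 = 210.9 mGal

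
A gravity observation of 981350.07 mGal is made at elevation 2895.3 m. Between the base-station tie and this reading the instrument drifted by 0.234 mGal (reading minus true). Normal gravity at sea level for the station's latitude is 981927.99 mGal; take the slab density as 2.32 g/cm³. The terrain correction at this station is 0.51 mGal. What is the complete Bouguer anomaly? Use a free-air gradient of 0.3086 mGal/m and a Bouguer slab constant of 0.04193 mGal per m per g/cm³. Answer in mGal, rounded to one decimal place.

34.2

Drift-corrected reading = 981350.07 − (0.234) = 981349.836 mGal
Free-air correction = 0.3086 × 2895.3 = 893.49 mGal
Free-air anomaly = 981349.836 − 981927.99 + (893.49) = 315.336 mGal
Bouguer slab correction = 0.04193 × 2.32 × 2895.3 = 281.65 mGal
Simple Bouguer anomaly = 315.336 − (281.65) = 33.686 mGal
Complete Bouguer anomaly = 33.686 + 0.51 = 34.196 mGal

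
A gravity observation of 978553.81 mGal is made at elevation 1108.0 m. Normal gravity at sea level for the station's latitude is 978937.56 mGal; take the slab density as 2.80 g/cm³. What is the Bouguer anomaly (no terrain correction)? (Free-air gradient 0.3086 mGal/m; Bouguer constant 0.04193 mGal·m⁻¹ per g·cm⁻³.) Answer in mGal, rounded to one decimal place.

-171.9

Free-air correction = 0.3086 × 1108.0 = 341.93 mGal
Free-air anomaly = 978553.81 − 978937.56 + (341.93) = -41.82 mGal
Bouguer slab correction = 0.04193 × 2.80 × 1108.0 = 130.08 mGal
Simple Bouguer anomaly = -41.82 − (130.08) = -171.90 mGal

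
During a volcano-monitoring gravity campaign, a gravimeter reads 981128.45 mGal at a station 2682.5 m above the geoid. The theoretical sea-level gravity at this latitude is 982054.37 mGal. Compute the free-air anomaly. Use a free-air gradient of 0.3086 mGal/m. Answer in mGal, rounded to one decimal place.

Free-air correction = 0.3086 × 2682.5 = 827.82 mGal
Free-air anomaly = 981128.45 − 982054.37 + (827.82) = -98.10 mGal

-98.1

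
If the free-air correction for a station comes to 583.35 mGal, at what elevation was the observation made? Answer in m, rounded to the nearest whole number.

h = 583.35 / 0.3086 = 1890.31 m

1890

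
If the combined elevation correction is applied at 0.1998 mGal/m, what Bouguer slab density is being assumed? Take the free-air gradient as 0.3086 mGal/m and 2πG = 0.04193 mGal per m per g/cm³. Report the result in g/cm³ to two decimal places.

0.1998 = 0.3086 − 0.04193 × ρ
ρ = (0.3086 − 0.1998) / 0.04193 = 2.59 g/cm³

2.59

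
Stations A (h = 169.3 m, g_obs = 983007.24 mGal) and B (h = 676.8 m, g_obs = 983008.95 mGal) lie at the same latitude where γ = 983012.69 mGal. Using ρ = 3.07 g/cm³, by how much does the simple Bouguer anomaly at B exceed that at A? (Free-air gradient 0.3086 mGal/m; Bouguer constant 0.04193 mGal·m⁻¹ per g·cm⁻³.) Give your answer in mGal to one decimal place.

Δg_SB(A) = 983007.24 − 983012.69 + 0.3086×169.3 − 0.04193×3.07×169.3 = 25.00 mGal
Δg_SB(B) = 983008.95 − 983012.69 + 0.3086×676.8 − 0.04193×3.07×676.8 = 118.00 mGal
Difference = 118.00 − (25.00) = 93.00 mGal

93.0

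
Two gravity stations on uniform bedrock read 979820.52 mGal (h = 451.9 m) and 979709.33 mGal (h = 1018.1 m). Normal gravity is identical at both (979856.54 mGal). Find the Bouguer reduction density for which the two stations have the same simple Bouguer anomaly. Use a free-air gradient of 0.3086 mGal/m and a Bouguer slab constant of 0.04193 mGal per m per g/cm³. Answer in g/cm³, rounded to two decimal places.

Δg_obs = 979709.33 − 979820.52 = -111.19 mGal over Δh = 1018.1 − 451.9 = 566.2 m
Equal Bouguer anomalies ⇒ Δg_obs + (0.3086 − 0.04193ρ)·Δh = 0
0.3086 − 0.04193ρ = −Δg_obs/Δh = 0.19638
ρ = (0.3086 − 0.19638) / 0.04193 = 2.68 g/cm³

2.68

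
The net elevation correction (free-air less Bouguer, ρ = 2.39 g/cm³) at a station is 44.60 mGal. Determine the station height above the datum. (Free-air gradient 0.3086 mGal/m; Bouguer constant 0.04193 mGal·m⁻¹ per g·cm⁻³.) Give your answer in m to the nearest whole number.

214

Combined gradient = 0.3086 − 0.04193 × 2.39 = 0.2083873 mGal/m
h = 44.60 / 0.2083873 = 214.02 m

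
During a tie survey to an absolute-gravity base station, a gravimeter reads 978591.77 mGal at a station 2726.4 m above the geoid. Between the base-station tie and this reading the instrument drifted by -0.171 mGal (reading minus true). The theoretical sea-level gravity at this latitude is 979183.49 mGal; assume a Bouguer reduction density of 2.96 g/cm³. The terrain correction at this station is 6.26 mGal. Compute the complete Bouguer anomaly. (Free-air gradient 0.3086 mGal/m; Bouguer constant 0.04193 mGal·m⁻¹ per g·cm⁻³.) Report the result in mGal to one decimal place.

-82.3

Drift-corrected reading = 978591.77 − (-0.171) = 978591.941 mGal
Free-air correction = 0.3086 × 2726.4 = 841.37 mGal
Free-air anomaly = 978591.941 − 979183.49 + (841.37) = 249.821 mGal
Bouguer slab correction = 0.04193 × 2.96 × 2726.4 = 338.38 mGal
Simple Bouguer anomaly = 249.821 − (338.38) = -88.559 mGal
Complete Bouguer anomaly = -88.559 + 6.26 = -82.299 mGal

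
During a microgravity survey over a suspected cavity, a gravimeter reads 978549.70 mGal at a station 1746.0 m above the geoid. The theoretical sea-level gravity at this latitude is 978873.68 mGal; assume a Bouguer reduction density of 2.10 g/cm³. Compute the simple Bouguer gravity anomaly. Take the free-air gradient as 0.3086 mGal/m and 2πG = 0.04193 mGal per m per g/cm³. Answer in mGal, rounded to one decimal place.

61.1

Free-air correction = 0.3086 × 1746.0 = 538.82 mGal
Free-air anomaly = 978549.70 − 978873.68 + (538.82) = 214.84 mGal
Bouguer slab correction = 0.04193 × 2.10 × 1746.0 = 153.74 mGal
Simple Bouguer anomaly = 214.84 − (153.74) = 61.10 mGal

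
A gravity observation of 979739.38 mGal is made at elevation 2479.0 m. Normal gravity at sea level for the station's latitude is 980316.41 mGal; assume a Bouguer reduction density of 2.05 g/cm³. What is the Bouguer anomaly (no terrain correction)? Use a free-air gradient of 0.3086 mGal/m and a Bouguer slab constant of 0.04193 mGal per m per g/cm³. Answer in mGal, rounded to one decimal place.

Free-air correction = 0.3086 × 2479.0 = 765.02 mGal
Free-air anomaly = 979739.38 − 980316.41 + (765.02) = 187.99 mGal
Bouguer slab correction = 0.04193 × 2.05 × 2479.0 = 213.09 mGal
Simple Bouguer anomaly = 187.99 − (213.09) = -25.10 mGal

-25.1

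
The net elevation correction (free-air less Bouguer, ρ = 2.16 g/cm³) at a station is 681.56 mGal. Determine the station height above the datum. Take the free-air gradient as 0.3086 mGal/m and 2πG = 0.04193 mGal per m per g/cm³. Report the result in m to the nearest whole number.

Combined gradient = 0.3086 − 0.04193 × 2.16 = 0.2180312 mGal/m
h = 681.56 / 0.2180312 = 3125.97 m

3126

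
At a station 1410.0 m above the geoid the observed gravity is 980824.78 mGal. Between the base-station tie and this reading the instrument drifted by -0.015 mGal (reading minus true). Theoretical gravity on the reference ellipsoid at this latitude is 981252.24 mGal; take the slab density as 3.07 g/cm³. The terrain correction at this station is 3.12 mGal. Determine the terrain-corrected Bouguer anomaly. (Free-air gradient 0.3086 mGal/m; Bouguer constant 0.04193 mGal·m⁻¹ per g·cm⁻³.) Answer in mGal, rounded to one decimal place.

-170.7

Drift-corrected reading = 980824.78 − (-0.015) = 980824.795 mGal
Free-air correction = 0.3086 × 1410.0 = 435.13 mGal
Free-air anomaly = 980824.795 − 981252.24 + (435.13) = 7.685 mGal
Bouguer slab correction = 0.04193 × 3.07 × 1410.0 = 181.50 mGal
Simple Bouguer anomaly = 7.685 − (181.50) = -173.815 mGal
Complete Bouguer anomaly = -173.815 + 3.12 = -170.695 mGal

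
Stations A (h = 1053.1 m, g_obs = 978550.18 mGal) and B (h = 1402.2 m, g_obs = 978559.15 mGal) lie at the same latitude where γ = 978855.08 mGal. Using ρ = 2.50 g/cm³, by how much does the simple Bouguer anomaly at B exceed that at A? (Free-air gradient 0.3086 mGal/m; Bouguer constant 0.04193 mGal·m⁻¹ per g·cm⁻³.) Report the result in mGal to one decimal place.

Δg_SB(A) = 978550.18 − 978855.08 + 0.3086×1053.1 − 0.04193×2.50×1053.1 = -90.30 mGal
Δg_SB(B) = 978559.15 − 978855.08 + 0.3086×1402.2 − 0.04193×2.50×1402.2 = -10.20 mGal
Difference = -10.20 − (-90.30) = 80.10 mGal

80.1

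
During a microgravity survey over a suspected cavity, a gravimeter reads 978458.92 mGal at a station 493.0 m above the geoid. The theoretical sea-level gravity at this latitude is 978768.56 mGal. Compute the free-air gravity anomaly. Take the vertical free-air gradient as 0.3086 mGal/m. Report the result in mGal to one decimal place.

-157.5

Free-air correction = 0.3086 × 493.0 = 152.14 mGal
Free-air anomaly = 978458.92 − 978768.56 + (152.14) = -157.50 mGal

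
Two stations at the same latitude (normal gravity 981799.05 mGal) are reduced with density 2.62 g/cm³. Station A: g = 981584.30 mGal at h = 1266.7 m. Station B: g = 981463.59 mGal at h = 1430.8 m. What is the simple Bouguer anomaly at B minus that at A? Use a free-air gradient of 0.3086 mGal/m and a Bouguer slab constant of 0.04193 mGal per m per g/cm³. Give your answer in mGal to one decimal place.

-88.1

Δg_SB(A) = 981584.30 − 981799.05 + 0.3086×1266.7 − 0.04193×2.62×1266.7 = 37.00 mGal
Δg_SB(B) = 981463.59 − 981799.05 + 0.3086×1430.8 − 0.04193×2.62×1430.8 = -51.10 mGal
Difference = -51.10 − (37.00) = -88.10 mGal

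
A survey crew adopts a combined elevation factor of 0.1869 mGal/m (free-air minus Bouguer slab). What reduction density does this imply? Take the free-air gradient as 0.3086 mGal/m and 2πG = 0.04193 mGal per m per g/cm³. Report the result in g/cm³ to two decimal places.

2.90

0.1869 = 0.3086 − 0.04193 × ρ
ρ = (0.3086 − 0.1869) / 0.04193 = 2.90 g/cm³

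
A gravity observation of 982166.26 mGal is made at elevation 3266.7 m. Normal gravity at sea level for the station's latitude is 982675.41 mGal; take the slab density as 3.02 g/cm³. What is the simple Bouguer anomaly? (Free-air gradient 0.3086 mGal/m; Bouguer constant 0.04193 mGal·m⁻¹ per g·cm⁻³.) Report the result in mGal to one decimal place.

85.3

Free-air correction = 0.3086 × 3266.7 = 1008.10 mGal
Free-air anomaly = 982166.26 − 982675.41 + (1008.10) = 498.95 mGal
Bouguer slab correction = 0.04193 × 3.02 × 3266.7 = 413.66 mGal
Simple Bouguer anomaly = 498.95 − (413.66) = 85.29 mGal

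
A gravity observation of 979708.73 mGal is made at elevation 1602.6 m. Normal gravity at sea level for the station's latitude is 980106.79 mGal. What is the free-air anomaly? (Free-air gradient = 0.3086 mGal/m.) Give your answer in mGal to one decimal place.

96.5

Free-air correction = 0.3086 × 1602.6 = 494.56 mGal
Free-air anomaly = 979708.73 − 980106.79 + (494.56) = 96.50 mGal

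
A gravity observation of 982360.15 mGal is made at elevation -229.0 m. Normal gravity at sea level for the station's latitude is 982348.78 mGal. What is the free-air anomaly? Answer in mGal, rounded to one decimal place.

-59.3

Free-air correction = 0.3086 × -229.0 = -70.67 mGal
Free-air anomaly = 982360.15 − 982348.78 + (-70.67) = -59.30 mGal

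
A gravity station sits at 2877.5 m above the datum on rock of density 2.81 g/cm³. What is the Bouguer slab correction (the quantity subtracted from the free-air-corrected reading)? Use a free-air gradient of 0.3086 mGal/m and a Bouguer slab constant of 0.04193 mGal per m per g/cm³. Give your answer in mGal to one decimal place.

339.0

Bouguer slab correction = 0.04193 × 2.81 × 2877.5 = 339.0 mGal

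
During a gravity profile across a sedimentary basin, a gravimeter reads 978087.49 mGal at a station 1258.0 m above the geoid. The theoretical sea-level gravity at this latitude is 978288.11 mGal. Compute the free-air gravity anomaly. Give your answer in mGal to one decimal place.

Free-air correction = 0.3086 × 1258.0 = 388.22 mGal
Free-air anomaly = 978087.49 − 978288.11 + (388.22) = 187.60 mGal

187.6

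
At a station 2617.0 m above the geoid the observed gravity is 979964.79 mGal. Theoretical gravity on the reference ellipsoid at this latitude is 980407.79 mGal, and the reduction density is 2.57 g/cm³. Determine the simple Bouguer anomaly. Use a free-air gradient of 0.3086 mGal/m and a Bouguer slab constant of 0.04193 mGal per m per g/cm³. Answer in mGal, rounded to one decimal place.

82.6

Free-air correction = 0.3086 × 2617.0 = 807.61 mGal
Free-air anomaly = 979964.79 − 980407.79 + (807.61) = 364.61 mGal
Bouguer slab correction = 0.04193 × 2.57 × 2617.0 = 282.01 mGal
Simple Bouguer anomaly = 364.61 − (282.01) = 82.60 mGal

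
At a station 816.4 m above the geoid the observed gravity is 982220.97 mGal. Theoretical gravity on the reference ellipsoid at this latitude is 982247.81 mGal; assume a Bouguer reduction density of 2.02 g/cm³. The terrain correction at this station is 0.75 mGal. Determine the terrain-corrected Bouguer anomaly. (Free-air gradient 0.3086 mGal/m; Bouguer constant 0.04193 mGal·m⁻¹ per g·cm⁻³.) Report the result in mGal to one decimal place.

156.7

Free-air correction = 0.3086 × 816.4 = 251.94 mGal
Free-air anomaly = 982220.97 − 982247.81 + (251.94) = 225.10 mGal
Bouguer slab correction = 0.04193 × 2.02 × 816.4 = 69.15 mGal
Simple Bouguer anomaly = 225.10 − (69.15) = 155.95 mGal
Complete Bouguer anomaly = 155.95 + 0.75 = 156.70 mGal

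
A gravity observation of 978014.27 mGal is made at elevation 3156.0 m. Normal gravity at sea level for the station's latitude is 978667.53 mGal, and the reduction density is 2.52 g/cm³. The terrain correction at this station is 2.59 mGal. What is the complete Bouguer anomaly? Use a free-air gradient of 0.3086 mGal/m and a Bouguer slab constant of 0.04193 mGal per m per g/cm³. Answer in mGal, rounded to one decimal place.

-10.2

Free-air correction = 0.3086 × 3156.0 = 973.94 mGal
Free-air anomaly = 978014.27 − 978667.53 + (973.94) = 320.68 mGal
Bouguer slab correction = 0.04193 × 2.52 × 3156.0 = 333.47 mGal
Simple Bouguer anomaly = 320.68 − (333.47) = -12.79 mGal
Complete Bouguer anomaly = -12.79 + 2.59 = -10.20 mGal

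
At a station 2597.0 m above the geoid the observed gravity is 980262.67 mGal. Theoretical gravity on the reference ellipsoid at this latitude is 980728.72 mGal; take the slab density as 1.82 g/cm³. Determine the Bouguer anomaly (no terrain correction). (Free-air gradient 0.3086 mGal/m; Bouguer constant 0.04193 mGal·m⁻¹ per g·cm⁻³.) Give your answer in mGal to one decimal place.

Free-air correction = 0.3086 × 2597.0 = 801.43 mGal
Free-air anomaly = 980262.67 − 980728.72 + (801.43) = 335.38 mGal
Bouguer slab correction = 0.04193 × 1.82 × 2597.0 = 198.18 mGal
Simple Bouguer anomaly = 335.38 − (198.18) = 137.20 mGal

137.2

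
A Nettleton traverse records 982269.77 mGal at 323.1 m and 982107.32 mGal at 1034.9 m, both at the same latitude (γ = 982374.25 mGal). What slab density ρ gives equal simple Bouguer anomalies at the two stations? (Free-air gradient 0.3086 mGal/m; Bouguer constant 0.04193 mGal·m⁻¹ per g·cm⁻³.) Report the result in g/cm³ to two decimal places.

Δg_obs = 982107.32 − 982269.77 = -162.45 mGal over Δh = 1034.9 − 323.1 = 711.8 m
Equal Bouguer anomalies ⇒ Δg_obs + (0.3086 − 0.04193ρ)·Δh = 0
0.3086 − 0.04193ρ = −Δg_obs/Δh = 0.22822
ρ = (0.3086 − 0.22822) / 0.04193 = 1.92 g/cm³

1.92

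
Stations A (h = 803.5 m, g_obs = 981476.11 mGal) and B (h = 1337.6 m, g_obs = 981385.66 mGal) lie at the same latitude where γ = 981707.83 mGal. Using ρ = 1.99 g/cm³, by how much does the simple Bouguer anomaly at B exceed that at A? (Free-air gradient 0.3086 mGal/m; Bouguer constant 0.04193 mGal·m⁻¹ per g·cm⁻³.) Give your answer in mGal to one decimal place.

29.8

Δg_SB(A) = 981476.11 − 981707.83 + 0.3086×803.5 − 0.04193×1.99×803.5 = -50.80 mGal
Δg_SB(B) = 981385.66 − 981707.83 + 0.3086×1337.6 − 0.04193×1.99×1337.6 = -21.00 mGal
Difference = -21.00 − (-50.80) = 29.80 mGal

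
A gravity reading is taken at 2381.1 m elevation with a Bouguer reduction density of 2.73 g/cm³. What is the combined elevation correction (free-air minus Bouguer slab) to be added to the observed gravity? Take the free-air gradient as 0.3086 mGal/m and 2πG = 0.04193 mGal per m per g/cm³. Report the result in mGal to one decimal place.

462.2

Combined gradient = 0.3086 − 0.04193 × 2.73 = 0.1941311 mGal/m
Combined elevation correction = 0.1941311 × 2381.1 = 462.2 mGal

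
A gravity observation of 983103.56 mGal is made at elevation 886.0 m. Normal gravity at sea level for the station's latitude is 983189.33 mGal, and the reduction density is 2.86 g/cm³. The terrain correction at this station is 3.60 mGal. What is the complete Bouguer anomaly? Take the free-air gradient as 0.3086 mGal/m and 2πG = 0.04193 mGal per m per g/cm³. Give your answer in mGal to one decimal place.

Free-air correction = 0.3086 × 886.0 = 273.42 mGal
Free-air anomaly = 983103.56 − 983189.33 + (273.42) = 187.65 mGal
Bouguer slab correction = 0.04193 × 2.86 × 886.0 = 106.25 mGal
Simple Bouguer anomaly = 187.65 − (106.25) = 81.40 mGal
Complete Bouguer anomaly = 81.40 + 3.60 = 85.00 mGal

85.0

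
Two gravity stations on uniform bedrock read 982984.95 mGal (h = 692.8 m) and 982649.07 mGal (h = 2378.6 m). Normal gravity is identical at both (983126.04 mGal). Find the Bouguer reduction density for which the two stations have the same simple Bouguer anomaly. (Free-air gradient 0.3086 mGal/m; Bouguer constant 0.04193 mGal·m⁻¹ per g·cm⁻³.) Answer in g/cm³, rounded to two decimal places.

2.61

Δg_obs = 982649.07 − 982984.95 = -335.88 mGal over Δh = 2378.6 − 692.8 = 1685.8 m
Equal Bouguer anomalies ⇒ Δg_obs + (0.3086 − 0.04193ρ)·Δh = 0
0.3086 − 0.04193ρ = −Δg_obs/Δh = 0.19924
ρ = (0.3086 − 0.19924) / 0.04193 = 2.61 g/cm³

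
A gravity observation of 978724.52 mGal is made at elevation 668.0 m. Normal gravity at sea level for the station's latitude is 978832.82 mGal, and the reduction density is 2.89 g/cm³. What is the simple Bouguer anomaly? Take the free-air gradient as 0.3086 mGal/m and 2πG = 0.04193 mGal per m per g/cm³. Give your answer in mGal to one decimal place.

Free-air correction = 0.3086 × 668.0 = 206.14 mGal
Free-air anomaly = 978724.52 − 978832.82 + (206.14) = 97.84 mGal
Bouguer slab correction = 0.04193 × 2.89 × 668.0 = 80.95 mGal
Simple Bouguer anomaly = 97.84 − (80.95) = 16.89 mGal

16.9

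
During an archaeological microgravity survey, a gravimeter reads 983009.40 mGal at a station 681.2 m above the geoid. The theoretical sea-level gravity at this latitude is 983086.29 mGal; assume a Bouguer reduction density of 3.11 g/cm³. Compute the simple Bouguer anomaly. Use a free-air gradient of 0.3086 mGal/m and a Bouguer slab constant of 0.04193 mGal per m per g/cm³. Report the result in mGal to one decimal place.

44.5

Free-air correction = 0.3086 × 681.2 = 210.22 mGal
Free-air anomaly = 983009.40 − 983086.29 + (210.22) = 133.33 mGal
Bouguer slab correction = 0.04193 × 3.11 × 681.2 = 88.83 mGal
Simple Bouguer anomaly = 133.33 − (88.83) = 44.50 mGal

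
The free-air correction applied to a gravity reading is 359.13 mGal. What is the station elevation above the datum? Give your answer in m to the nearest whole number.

1164

h = 359.13 / 0.3086 = 1163.74 m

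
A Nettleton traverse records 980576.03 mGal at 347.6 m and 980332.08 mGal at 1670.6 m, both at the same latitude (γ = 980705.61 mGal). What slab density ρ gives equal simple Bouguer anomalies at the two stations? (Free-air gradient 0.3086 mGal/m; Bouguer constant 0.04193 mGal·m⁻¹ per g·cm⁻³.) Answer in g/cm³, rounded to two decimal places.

Δg_obs = 980332.08 − 980576.03 = -243.95 mGal over Δh = 1670.6 − 347.6 = 1323.0 m
Equal Bouguer anomalies ⇒ Δg_obs + (0.3086 − 0.04193ρ)·Δh = 0
0.3086 − 0.04193ρ = −Δg_obs/Δh = 0.18439
ρ = (0.3086 − 0.18439) / 0.04193 = 2.96 g/cm³

2.96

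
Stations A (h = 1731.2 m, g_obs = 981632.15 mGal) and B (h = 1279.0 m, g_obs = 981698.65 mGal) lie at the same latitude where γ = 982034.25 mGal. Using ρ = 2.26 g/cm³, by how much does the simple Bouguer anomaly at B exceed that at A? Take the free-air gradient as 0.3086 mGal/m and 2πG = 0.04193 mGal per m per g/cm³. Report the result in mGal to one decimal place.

Δg_SB(A) = 981632.15 − 982034.25 + 0.3086×1731.2 − 0.04193×2.26×1731.2 = -31.90 mGal
Δg_SB(B) = 981698.65 − 982034.25 + 0.3086×1279.0 − 0.04193×2.26×1279.0 = -62.10 mGal
Difference = -62.10 − (-31.90) = -30.20 mGal

-30.2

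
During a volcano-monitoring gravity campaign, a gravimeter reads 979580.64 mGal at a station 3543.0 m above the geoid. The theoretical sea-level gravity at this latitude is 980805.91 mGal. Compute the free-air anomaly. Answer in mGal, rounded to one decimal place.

Free-air correction = 0.3086 × 3543.0 = 1093.37 mGal
Free-air anomaly = 979580.64 − 980805.91 + (1093.37) = -131.90 mGal

-131.9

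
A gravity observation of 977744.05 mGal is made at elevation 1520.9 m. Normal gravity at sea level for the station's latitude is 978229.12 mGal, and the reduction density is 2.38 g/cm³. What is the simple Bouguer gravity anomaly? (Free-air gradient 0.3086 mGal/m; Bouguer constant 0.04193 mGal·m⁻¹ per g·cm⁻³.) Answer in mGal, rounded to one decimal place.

Free-air correction = 0.3086 × 1520.9 = 469.35 mGal
Free-air anomaly = 977744.05 − 978229.12 + (469.35) = -15.72 mGal
Bouguer slab correction = 0.04193 × 2.38 × 1520.9 = 151.78 mGal
Simple Bouguer anomaly = -15.72 − (151.78) = -167.50 mGal

-167.5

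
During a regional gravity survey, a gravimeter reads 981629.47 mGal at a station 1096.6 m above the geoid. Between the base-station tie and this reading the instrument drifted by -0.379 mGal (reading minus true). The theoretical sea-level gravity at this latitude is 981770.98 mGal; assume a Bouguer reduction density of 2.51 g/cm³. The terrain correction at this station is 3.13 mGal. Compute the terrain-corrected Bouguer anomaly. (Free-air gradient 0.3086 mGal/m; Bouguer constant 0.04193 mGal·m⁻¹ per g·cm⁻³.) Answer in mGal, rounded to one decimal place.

Drift-corrected reading = 981629.47 − (-0.379) = 981629.849 mGal
Free-air correction = 0.3086 × 1096.6 = 338.41 mGal
Free-air anomaly = 981629.849 − 981770.98 + (338.41) = 197.279 mGal
Bouguer slab correction = 0.04193 × 2.51 × 1096.6 = 115.41 mGal
Simple Bouguer anomaly = 197.279 − (115.41) = 81.869 mGal
Complete Bouguer anomaly = 81.869 + 3.13 = 84.999 mGal

85.0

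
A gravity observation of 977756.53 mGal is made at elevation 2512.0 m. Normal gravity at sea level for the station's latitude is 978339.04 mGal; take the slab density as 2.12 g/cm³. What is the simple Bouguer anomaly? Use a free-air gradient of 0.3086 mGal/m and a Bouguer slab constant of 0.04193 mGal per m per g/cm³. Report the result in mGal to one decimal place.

-30.6

Free-air correction = 0.3086 × 2512.0 = 775.20 mGal
Free-air anomaly = 977756.53 − 978339.04 + (775.20) = 192.69 mGal
Bouguer slab correction = 0.04193 × 2.12 × 2512.0 = 223.30 mGal
Simple Bouguer anomaly = 192.69 − (223.30) = -30.61 mGal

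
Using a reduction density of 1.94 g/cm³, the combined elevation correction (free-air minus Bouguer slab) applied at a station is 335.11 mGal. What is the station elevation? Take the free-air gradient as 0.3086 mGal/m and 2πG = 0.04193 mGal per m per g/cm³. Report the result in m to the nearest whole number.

Combined gradient = 0.3086 − 0.04193 × 1.94 = 0.2272558 mGal/m
h = 335.11 / 0.2272558 = 1474.59 m

1475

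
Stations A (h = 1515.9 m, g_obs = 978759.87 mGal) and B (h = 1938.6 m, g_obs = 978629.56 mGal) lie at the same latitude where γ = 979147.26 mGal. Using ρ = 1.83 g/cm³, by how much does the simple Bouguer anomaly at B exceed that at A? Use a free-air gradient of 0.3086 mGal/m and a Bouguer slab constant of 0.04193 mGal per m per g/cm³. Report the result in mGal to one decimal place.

-32.3

Δg_SB(A) = 978759.87 − 979147.26 + 0.3086×1515.9 − 0.04193×1.83×1515.9 = -35.90 mGal
Δg_SB(B) = 978629.56 − 979147.26 + 0.3086×1938.6 − 0.04193×1.83×1938.6 = -68.20 mGal
Difference = -68.20 − (-35.90) = -32.30 mGal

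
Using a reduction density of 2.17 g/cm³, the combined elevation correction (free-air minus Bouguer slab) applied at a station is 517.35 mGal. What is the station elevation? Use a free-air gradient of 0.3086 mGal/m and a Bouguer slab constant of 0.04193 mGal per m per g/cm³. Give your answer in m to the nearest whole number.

Combined gradient = 0.3086 − 0.04193 × 2.17 = 0.2176119 mGal/m
h = 517.35 / 0.2176119 = 2377.40 m

2377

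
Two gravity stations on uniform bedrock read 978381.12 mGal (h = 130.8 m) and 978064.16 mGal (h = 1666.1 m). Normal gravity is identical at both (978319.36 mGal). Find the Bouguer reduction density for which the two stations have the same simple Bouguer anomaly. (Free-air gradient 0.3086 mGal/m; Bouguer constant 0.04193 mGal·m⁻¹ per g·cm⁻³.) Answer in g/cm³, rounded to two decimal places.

2.44

Δg_obs = 978064.16 − 978381.12 = -316.96 mGal over Δh = 1666.1 − 130.8 = 1535.3 m
Equal Bouguer anomalies ⇒ Δg_obs + (0.3086 − 0.04193ρ)·Δh = 0
0.3086 − 0.04193ρ = −Δg_obs/Δh = 0.20645
ρ = (0.3086 − 0.20645) / 0.04193 = 2.44 g/cm³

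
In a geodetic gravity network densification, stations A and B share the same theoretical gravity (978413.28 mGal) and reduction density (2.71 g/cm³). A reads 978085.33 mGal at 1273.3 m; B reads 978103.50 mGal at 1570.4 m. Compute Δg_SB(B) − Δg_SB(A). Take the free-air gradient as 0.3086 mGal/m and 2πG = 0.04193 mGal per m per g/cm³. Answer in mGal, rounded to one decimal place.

76.1

Δg_SB(A) = 978085.33 − 978413.28 + 0.3086×1273.3 − 0.04193×2.71×1273.3 = -79.70 mGal
Δg_SB(B) = 978103.50 − 978413.28 + 0.3086×1570.4 − 0.04193×2.71×1570.4 = -3.60 mGal
Difference = -3.60 − (-79.70) = 76.10 mGal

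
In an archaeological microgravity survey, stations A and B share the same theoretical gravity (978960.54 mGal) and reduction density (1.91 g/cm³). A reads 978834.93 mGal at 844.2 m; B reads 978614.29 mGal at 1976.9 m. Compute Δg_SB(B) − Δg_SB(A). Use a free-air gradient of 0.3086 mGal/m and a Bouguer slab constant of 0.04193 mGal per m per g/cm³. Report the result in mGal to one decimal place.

Δg_SB(A) = 978834.93 − 978960.54 + 0.3086×844.2 − 0.04193×1.91×844.2 = 67.30 mGal
Δg_SB(B) = 978614.29 − 978960.54 + 0.3086×1976.9 − 0.04193×1.91×1976.9 = 105.50 mGal
Difference = 105.50 − (67.30) = 38.20 mGal

38.2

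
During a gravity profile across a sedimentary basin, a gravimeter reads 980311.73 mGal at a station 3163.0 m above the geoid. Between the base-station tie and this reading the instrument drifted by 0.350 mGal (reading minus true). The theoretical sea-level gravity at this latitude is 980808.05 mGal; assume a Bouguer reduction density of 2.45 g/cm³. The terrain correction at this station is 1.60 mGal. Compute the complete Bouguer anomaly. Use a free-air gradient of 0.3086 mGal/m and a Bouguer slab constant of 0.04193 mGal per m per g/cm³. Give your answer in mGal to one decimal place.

Drift-corrected reading = 980311.73 − (0.350) = 980311.380 mGal
Free-air correction = 0.3086 × 3163.0 = 976.10 mGal
Free-air anomaly = 980311.380 − 980808.05 + (976.10) = 479.430 mGal
Bouguer slab correction = 0.04193 × 2.45 × 3163.0 = 324.93 mGal
Simple Bouguer anomaly = 479.430 − (324.93) = 154.500 mGal
Complete Bouguer anomaly = 154.500 + 1.60 = 156.100 mGal

156.1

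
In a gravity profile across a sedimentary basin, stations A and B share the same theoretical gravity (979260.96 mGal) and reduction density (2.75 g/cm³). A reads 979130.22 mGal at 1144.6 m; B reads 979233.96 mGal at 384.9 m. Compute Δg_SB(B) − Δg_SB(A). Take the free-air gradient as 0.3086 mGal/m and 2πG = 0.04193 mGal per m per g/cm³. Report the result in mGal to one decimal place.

Δg_SB(A) = 979130.22 − 979260.96 + 0.3086×1144.6 − 0.04193×2.75×1144.6 = 90.50 mGal
Δg_SB(B) = 979233.96 − 979260.96 + 0.3086×384.9 − 0.04193×2.75×384.9 = 47.40 mGal
Difference = 47.40 − (90.50) = -43.10 mGal

-43.1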